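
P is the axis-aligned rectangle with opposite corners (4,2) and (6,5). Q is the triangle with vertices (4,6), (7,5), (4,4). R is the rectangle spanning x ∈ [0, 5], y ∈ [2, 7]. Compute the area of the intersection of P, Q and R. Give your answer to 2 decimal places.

The intersection is the polygon with vertices (4,4), (4,5), (5,5), (5,4.333).
By the shoelace formula its area is 0.83.

0.83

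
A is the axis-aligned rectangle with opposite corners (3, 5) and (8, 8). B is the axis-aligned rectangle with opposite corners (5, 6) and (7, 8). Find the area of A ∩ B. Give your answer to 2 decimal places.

4.00

|A∩B|: x∈[5,7], y∈[6,8] → 2·2 = 4.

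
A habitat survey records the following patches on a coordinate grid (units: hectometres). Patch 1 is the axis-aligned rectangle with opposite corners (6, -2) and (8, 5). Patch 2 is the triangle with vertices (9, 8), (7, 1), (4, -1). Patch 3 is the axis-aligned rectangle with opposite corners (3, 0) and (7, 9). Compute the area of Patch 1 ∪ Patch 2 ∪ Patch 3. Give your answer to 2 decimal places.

46.72

By inclusion–exclusion:
Individual areas: |Patch 1| = 14, |Patch 2| = 8.5, |Patch 3| = 36.
|Patch 1∩Patch 2| = 4.9833.
|Patch 1∩Patch 3|: x∈[6,7], y∈[0,5] → 1·5 = 5.
|Patch 2∩Patch 3| = 4.6278.
|Patch 1∩Patch 2∩Patch 3| = 2.8333.
|Patch 1 ∪ Patch 2 ∪ Patch 3| = 58.5 − 14.6111 + 2.8333 = 46.72.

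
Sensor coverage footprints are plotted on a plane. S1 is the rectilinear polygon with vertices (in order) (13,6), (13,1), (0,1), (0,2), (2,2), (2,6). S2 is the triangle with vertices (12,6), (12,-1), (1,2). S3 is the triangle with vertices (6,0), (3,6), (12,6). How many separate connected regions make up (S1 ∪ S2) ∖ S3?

2

(S1 ∪ S2) ∖ S3 splits into 2 disjoint pieces (area 24.25, area 13.5415).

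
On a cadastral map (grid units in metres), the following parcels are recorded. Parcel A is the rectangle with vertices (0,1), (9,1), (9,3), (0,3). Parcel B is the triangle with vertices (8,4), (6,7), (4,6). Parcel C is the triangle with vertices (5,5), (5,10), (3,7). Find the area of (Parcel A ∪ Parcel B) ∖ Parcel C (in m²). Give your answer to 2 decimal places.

21.50

|Parcel A ∪ Parcel B| = 22.
|(Parcel A ∪ Parcel B) ∩ Parcel C| = 0.5.
|(Parcel A ∪ Parcel B) ∖ Parcel C| = 22 − 0.5 = 21.50.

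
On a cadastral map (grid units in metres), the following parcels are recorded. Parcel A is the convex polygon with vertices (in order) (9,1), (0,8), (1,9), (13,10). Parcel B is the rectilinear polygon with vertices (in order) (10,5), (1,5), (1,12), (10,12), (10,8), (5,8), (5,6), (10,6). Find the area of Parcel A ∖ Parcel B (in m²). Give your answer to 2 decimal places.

33.80

|Parcel A| = 60, |Parcel A∩Parcel B| = 26.2004.
|Parcel A ∖ Parcel B| = |Parcel A| − |Parcel A∩Parcel B| = 60 − 26.2004 = 33.80.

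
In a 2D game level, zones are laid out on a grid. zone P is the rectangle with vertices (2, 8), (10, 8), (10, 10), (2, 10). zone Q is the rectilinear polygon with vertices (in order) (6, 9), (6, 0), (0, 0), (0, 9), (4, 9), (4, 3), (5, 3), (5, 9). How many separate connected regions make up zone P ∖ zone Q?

zone P ∖ zone Q is a single connected region.

1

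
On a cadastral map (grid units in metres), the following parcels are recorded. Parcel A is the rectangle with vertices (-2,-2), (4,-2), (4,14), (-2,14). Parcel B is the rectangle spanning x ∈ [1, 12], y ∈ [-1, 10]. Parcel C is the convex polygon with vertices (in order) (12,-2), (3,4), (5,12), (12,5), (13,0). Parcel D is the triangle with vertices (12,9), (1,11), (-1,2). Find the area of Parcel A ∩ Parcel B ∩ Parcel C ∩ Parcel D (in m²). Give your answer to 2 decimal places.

The intersection is the polygon with vertices (4,8), (4,4.692), (3.044,4.178).
By the shoelace formula its area is 1.58.

1.58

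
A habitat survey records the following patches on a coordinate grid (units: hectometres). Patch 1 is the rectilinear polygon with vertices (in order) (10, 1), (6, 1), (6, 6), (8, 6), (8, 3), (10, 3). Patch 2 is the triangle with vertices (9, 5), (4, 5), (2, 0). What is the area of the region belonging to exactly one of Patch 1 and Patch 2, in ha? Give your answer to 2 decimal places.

20.79

|Patch 1| = 14, |Patch 2| = 12.5, |Patch 1∩Patch 2| = 2.8571.
|Patch 1 △ Patch 2| = |Patch 1| + |Patch 2| − 2·|Patch 1∩Patch 2| = 14 + 12.5 − 5.7143 = 20.79.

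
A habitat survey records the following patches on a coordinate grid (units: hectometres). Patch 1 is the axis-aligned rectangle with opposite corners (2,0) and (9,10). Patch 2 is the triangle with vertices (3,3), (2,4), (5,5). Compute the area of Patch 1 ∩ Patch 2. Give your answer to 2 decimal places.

The intersection is the polygon with vertices (2,4), (5,5), (3,3).
By the shoelace formula its area is 2.00.

2.00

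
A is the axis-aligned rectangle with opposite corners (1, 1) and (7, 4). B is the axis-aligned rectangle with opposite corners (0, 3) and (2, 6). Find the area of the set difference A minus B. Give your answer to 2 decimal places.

17.00

|A∩B|: x∈[1,2], y∈[3,4] → 1·1 = 1.
|A| = 18.
|A ∖ B| = |A| − |A∩B| = 18 − 1 = 17.00.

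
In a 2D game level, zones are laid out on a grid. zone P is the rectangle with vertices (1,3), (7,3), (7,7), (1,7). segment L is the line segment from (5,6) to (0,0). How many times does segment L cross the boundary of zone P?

1

The segment meets the boundary at (2.5,3).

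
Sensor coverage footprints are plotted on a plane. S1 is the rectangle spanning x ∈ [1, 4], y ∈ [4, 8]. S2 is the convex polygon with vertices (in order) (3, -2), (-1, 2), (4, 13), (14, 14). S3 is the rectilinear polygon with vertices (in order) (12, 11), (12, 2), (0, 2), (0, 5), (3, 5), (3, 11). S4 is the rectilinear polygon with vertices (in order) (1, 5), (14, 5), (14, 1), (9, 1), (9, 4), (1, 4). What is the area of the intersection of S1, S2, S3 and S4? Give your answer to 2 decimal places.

3.00

The intersection is the polygon with vertices (1,4), (1,5), (3,5), (4,5), (4,4).
By the shoelace formula its area is 3.00.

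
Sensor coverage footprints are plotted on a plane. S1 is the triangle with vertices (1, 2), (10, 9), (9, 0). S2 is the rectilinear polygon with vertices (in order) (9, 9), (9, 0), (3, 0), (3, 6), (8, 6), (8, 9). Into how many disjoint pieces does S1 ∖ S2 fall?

3

S1 ∖ S2 splits into 3 disjoint pieces (area 2.0556, area 1.3413, area 4.1111).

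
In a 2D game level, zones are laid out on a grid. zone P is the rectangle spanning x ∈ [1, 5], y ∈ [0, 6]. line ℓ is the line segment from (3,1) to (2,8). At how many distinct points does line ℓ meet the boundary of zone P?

1

The segment meets the boundary at (2.286,6).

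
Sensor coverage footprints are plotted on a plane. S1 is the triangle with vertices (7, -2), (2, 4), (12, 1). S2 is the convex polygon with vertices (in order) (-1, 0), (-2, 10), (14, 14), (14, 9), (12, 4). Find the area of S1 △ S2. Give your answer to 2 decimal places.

|S1| = 22.5, |S2| = 148, |S1∩S2| = 4.65.
|S1 △ S2| = |S1| + |S2| − 2·|S1∩S2| = 22.5 + 148 − 9.2999 = 161.20.

161.20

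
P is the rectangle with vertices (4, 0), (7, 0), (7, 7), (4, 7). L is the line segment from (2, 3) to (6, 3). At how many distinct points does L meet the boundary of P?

1

The segment meets the boundary at (4,3).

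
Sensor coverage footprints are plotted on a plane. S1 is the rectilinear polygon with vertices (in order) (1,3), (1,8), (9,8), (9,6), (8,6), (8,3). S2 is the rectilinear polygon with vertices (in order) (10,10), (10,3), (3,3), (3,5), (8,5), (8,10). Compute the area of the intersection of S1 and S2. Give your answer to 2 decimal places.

12.00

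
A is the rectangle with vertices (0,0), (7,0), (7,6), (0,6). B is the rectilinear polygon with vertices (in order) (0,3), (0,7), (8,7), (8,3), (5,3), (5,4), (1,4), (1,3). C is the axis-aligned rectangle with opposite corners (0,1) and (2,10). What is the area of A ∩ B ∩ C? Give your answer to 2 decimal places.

5.00

The intersection is the polygon with vertices (1,4), (1,3), (0,3), (0,6), (2,6), (2,4).
By the shoelace formula its area is 5.00.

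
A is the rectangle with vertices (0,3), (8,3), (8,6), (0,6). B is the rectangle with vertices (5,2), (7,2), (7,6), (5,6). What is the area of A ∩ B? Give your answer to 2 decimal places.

6.00

|A∩B|: x∈[5,7], y∈[3,6] → 2·3 = 6.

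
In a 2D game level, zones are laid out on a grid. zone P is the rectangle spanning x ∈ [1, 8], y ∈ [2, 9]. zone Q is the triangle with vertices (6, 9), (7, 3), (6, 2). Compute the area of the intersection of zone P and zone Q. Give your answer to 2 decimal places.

The intersection is the polygon with vertices (7,3), (6,2), (6,9).
By the shoelace formula its area is 3.50.

3.50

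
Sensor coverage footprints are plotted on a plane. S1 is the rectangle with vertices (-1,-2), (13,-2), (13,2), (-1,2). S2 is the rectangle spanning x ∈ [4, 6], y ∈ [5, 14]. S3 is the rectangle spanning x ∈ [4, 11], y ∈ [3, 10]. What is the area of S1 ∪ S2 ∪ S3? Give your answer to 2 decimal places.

113.00

By inclusion–exclusion:
Individual areas: |S1| = 56, |S2| = 18, |S3| = 49.
|S1∩S2| = 0 (no overlap).
|S1∩S3| = 0 (no overlap).
|S2∩S3|: x∈[4,6], y∈[5,10] → 2·5 = 10.
|S1∩S2∩S3| = 0.
|S1 ∪ S2 ∪ S3| = 123 − 10 + 0 = 113.00.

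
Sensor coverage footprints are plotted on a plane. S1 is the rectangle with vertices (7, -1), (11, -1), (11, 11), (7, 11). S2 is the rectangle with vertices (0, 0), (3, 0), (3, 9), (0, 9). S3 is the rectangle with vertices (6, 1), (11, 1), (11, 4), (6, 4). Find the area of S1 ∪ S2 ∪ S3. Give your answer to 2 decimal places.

By inclusion–exclusion:
Individual areas: |S1| = 48, |S2| = 27, |S3| = 15.
|S1∩S2| = 0 (no overlap).
|S1∩S3|: x∈[7,11], y∈[1,4] → 4·3 = 12.
|S2∩S3| = 0 (no overlap).
|S1∩S2∩S3| = 0.
|S1 ∪ S2 ∪ S3| = 90 − 12 + 0 = 78.00.

78.00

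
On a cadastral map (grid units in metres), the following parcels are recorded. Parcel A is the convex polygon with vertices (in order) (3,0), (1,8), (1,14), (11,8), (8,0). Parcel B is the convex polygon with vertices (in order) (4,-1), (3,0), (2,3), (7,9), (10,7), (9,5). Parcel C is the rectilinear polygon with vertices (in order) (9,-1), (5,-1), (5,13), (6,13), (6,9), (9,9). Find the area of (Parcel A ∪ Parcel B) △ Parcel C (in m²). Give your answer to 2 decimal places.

61.39

|Parcel A ∪ Parcel B| = 91.3205.
|(Parcel A ∪ Parcel B) ∩ Parcel C| = 36.9667.
|(Parcel A ∪ Parcel B) △ Parcel C| = 91.3205 + 44 − 73.9333 = 61.39.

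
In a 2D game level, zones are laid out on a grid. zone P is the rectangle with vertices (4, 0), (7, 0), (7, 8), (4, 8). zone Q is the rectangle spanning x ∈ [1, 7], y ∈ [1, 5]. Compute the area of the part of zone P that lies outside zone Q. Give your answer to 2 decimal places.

|zone P∩zone Q|: x∈[4,7], y∈[1,5] → 3·4 = 12.
|zone P| = 24.
|zone P ∖ zone Q| = |zone P| − |zone P∩zone Q| = 24 − 12 = 12.00.

12.00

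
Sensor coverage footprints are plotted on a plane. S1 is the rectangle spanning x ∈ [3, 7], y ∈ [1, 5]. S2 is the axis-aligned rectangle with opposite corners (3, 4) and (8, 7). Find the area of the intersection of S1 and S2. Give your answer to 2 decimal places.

|S1∩S2|: x∈[3,7], y∈[4,5] → 4·1 = 4.

4.00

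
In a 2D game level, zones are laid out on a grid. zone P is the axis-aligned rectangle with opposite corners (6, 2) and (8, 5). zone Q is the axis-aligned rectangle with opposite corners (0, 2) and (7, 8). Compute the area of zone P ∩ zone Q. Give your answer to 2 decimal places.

3.00

|zone P∩zone Q|: x∈[6,7], y∈[2,5] → 1·3 = 3.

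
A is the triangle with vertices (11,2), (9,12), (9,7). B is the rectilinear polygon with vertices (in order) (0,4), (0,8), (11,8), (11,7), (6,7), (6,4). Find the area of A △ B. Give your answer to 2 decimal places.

|A| = 5, |B| = 29, |A∩B| = 0.9.
|A △ B| = |A| + |B| − 2·|A∩B| = 5 + 29 − 1.8 = 32.20.

32.20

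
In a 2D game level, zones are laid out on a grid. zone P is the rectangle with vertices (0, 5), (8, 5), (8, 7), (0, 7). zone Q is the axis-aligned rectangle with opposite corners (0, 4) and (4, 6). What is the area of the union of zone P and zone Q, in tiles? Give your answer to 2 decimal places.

By inclusion–exclusion:
Individual areas: |zone P| = 16, |zone Q| = 8.
|zone P∩zone Q|: x∈[0,4], y∈[5,6] → 4·1 = 4.
|zone P ∪ zone Q| = 24 − 4 = 20.00.

20.00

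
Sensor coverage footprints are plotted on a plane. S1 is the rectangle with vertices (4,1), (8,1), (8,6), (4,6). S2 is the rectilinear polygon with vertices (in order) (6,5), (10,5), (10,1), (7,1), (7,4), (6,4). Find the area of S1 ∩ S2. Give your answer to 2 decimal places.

The intersection is the polygon with vertices (8,1), (7,1), (7,4), (6,4), (6,5), (8,5).
By the shoelace formula its area is 5.00.

5.00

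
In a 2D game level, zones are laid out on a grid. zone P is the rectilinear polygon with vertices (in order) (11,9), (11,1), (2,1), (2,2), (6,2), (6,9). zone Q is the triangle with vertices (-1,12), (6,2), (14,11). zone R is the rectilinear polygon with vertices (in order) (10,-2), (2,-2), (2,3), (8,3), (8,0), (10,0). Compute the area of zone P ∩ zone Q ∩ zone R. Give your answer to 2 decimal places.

0.44

The intersection is the polygon with vertices (6,2), (6,3), (6.889,3).
By the shoelace formula its area is 0.44.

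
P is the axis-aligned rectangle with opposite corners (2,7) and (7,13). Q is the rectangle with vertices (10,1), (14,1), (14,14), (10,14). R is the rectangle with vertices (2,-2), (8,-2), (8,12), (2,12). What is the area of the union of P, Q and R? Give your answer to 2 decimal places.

141.00

By inclusion–exclusion:
Individual areas: |P| = 30, |Q| = 52, |R| = 84.
|P∩Q| = 0 (no overlap).
|P∩R|: x∈[2,7], y∈[7,12] → 5·5 = 25.
|Q∩R| = 0 (no overlap).
|P∩Q∩R| = 0.
|P ∪ Q ∪ R| = 166 − 25 + 0 = 141.00.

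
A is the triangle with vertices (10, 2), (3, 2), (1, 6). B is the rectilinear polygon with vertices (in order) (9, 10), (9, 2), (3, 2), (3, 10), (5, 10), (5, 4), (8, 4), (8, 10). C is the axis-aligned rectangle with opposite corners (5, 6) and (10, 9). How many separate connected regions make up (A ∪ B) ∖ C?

2

(A ∪ B) ∖ C splits into 2 disjoint pieces (area 29.3889, area 1).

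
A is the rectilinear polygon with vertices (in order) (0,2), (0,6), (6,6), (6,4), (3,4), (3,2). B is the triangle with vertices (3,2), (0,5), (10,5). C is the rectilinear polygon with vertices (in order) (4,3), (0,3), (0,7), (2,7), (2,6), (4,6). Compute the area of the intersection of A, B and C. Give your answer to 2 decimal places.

5.00

The intersection is the polygon with vertices (3,4), (3,3), (2,3), (0,5), (4,5), (4,4).
By the shoelace formula its area is 5.00.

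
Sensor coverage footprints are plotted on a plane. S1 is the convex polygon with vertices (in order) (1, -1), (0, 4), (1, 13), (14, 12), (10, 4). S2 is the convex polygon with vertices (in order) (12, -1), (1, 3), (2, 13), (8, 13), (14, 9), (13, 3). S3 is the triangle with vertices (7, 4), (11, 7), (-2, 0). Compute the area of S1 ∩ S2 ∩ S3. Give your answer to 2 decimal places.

4.42

The intersection is the polygon with vertices (2.535,2.442), (11,7), (7,4), (3.062,2.25).
By the shoelace formula its area is 4.42.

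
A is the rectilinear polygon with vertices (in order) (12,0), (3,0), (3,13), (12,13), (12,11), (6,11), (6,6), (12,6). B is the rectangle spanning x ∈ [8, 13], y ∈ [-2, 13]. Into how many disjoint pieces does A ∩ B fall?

A ∩ B splits into 2 disjoint pieces (area 24, area 8).

2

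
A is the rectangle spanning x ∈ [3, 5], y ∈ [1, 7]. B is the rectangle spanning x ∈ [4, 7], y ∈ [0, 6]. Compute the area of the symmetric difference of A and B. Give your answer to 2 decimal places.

20.00

|A∩B|: x∈[4,5], y∈[1,6] → 1·5 = 5.
|A △ B| = |A| + |B| − 2·|A∩B| = 12 + 18 − 10 = 20.00.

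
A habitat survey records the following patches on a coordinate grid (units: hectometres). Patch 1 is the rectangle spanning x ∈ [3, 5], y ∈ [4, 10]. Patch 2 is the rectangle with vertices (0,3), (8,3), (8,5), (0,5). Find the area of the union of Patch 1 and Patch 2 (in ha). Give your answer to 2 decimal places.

26.00

By inclusion–exclusion:
Individual areas: |Patch 1| = 12, |Patch 2| = 16.
|Patch 1∩Patch 2|: x∈[3,5], y∈[4,5] → 2·1 = 2.
|Patch 1 ∪ Patch 2| = 28 − 2 = 26.00.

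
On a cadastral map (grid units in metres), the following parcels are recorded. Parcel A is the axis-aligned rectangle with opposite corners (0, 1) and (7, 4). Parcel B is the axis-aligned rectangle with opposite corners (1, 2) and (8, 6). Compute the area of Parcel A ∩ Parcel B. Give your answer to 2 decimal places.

12.00

|Parcel A∩Parcel B|: x∈[1,7], y∈[2,4] → 6·2 = 12.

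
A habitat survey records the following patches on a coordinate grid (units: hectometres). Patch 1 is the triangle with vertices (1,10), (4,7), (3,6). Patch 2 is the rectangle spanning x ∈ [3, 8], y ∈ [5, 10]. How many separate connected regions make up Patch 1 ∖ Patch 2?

1

Patch 1 ∖ Patch 2 is a single connected region.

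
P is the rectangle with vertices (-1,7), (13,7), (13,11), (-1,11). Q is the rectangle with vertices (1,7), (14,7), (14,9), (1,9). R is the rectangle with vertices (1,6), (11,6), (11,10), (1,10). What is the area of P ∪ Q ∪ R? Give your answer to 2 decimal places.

68.00

By inclusion–exclusion:
Individual areas: |P| = 56, |Q| = 26, |R| = 40.
|P∩Q|: x∈[1,13], y∈[7,9] → 12·2 = 24.
|P∩R|: x∈[1,11], y∈[7,10] → 10·3 = 30.
|Q∩R|: x∈[1,11], y∈[7,9] → 10·2 = 20.
|P∩Q∩R| = 20.
|P ∪ Q ∪ R| = 122 − 74 + 20 = 68.00.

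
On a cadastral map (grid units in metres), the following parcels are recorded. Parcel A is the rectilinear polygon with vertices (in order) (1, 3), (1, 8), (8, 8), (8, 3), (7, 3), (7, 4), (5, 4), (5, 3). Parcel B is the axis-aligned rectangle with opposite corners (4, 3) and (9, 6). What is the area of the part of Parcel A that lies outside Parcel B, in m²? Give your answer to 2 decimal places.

23.00

|Parcel A| = 33, |Parcel A∩Parcel B| = 10.
|Parcel A ∖ Parcel B| = |Parcel A| − |Parcel A∩Parcel B| = 33 − 10 = 23.00.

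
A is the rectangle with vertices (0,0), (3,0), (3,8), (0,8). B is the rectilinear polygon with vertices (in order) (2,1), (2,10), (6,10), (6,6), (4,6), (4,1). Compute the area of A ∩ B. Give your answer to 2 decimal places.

The intersection is the polygon with vertices (3,8), (3,1), (2,1), (2,8).
By the shoelace formula its area is 7.00.

7.00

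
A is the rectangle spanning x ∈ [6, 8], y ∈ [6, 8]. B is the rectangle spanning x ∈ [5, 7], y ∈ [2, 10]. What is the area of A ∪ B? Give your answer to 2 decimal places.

By inclusion–exclusion:
Individual areas: |A| = 4, |B| = 16.
|A∩B|: x∈[6,7], y∈[6,8] → 1·2 = 2.
|A ∪ B| = 20 − 2 = 18.00.

18.00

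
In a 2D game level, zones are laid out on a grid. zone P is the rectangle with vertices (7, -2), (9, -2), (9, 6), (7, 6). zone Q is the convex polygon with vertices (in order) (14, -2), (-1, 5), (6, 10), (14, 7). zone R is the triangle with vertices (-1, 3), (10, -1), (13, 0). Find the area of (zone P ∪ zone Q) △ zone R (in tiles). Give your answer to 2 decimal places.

|zone P ∪ zone Q| = 103.6.
|(zone P ∪ zone Q) ∩ zone R| = 5.3339.
|(zone P ∪ zone Q) △ zone R| = 103.6 + 11.5 − 10.6677 = 104.43.

104.43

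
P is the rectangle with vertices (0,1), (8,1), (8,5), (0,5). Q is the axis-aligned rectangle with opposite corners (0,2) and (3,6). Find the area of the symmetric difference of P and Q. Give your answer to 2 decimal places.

26.00

|P∩Q|: x∈[0,3], y∈[2,5] → 3·3 = 9.
|P △ Q| = |P| + |Q| − 2·|P∩Q| = 32 + 12 − 18 = 26.00.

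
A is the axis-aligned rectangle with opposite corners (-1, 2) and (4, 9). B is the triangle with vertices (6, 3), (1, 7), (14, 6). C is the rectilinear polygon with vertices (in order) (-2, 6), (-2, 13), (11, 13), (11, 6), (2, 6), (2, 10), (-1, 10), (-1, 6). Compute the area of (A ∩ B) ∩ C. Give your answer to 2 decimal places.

The region (A ∩ B) ∩ C is the polygon with vertices (2,6.2), (2,6.923), (4,6.769), (4,6), (2.25,6).
By the shoelace formula its area is 1.67.

1.67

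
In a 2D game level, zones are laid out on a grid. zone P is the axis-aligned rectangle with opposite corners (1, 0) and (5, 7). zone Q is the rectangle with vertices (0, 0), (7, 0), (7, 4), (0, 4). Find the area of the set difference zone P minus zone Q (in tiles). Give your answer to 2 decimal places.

12.00

|zone P∩zone Q|: x∈[1,5], y∈[0,4] → 4·4 = 16.
|zone P| = 28.
|zone P ∖ zone Q| = |zone P| − |zone P∩zone Q| = 28 − 16 = 12.00.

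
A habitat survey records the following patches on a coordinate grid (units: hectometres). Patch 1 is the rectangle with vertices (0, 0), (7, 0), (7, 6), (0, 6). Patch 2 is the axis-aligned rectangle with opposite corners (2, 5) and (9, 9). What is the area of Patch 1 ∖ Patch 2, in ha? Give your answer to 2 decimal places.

37.00

|Patch 1∩Patch 2|: x∈[2,7], y∈[5,6] → 5·1 = 5.
|Patch 1| = 42.
|Patch 1 ∖ Patch 2| = |Patch 1| − |Patch 1∩Patch 2| = 42 − 5 = 37.00.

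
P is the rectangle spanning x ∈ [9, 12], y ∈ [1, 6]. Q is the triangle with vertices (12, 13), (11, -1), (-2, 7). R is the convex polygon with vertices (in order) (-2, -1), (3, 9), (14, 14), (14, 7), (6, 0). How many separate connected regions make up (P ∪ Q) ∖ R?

2

(P ∪ Q) ∖ R splits into 2 disjoint pieces (area 13.6477, area 8.5147).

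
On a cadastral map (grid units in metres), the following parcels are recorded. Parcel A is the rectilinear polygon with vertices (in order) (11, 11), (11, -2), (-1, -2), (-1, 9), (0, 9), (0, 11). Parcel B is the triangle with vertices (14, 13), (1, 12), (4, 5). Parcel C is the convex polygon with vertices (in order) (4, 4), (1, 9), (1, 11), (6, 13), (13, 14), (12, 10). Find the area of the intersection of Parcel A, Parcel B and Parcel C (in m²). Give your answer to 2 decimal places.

The intersection is the polygon with vertices (4,5), (1.429,11), (11,11), (11,10.6).
By the shoelace formula its area is 30.11.

30.11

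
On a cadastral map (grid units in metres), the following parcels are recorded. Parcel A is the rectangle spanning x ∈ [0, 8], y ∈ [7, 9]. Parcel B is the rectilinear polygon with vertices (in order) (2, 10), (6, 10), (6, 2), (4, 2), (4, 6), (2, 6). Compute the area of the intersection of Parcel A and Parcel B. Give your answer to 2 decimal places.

8.00

The intersection is the polygon with vertices (6,9), (6,7), (2,7), (2,9).
By the shoelace formula its area is 8.00.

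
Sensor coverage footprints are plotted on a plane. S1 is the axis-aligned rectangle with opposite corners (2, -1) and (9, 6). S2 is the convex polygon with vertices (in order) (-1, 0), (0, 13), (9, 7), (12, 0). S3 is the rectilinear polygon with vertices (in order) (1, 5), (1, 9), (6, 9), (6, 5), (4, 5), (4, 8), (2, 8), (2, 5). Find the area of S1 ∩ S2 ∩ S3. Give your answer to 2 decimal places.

2.00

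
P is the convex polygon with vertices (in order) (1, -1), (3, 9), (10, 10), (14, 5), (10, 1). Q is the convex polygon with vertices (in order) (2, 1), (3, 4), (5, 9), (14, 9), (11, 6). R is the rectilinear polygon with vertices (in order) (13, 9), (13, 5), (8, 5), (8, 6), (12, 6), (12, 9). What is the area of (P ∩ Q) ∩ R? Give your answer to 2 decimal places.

|P ∩ Q| = 39.6556.
|(P ∩ Q) ∩ R| = 2.16.

2.16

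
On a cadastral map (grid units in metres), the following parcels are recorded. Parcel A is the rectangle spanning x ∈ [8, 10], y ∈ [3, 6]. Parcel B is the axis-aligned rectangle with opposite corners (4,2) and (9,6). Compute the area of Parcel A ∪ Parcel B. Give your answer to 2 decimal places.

23.00

By inclusion–exclusion:
Individual areas: |Parcel A| = 6, |Parcel B| = 20.
|Parcel A∩Parcel B|: x∈[8,9], y∈[3,6] → 1·3 = 3.
|Parcel A ∪ Parcel B| = 26 − 3 = 23.00.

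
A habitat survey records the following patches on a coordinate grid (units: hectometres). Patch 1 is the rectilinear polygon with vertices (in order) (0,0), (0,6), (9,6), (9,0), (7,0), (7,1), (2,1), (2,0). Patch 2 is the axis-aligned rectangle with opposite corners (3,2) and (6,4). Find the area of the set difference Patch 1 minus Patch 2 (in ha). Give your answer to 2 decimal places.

|Patch 1| = 49, |Patch 1∩Patch 2| = 6.
|Patch 1 ∖ Patch 2| = |Patch 1| − |Patch 1∩Patch 2| = 49 − 6 = 43.00.

43.00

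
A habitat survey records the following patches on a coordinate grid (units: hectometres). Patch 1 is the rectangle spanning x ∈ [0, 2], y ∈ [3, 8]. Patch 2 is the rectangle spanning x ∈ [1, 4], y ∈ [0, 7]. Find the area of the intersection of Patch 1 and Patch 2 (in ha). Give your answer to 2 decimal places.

|Patch 1∩Patch 2|: x∈[1,2], y∈[3,7] → 1·4 = 4.

4.00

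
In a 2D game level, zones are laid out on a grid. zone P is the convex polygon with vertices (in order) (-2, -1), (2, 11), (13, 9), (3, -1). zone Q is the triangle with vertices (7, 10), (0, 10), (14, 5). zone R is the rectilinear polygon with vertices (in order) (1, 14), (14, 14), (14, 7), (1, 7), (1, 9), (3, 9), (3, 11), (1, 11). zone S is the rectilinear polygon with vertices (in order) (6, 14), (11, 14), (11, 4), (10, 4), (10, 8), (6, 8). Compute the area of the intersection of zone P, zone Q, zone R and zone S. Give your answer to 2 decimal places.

5.30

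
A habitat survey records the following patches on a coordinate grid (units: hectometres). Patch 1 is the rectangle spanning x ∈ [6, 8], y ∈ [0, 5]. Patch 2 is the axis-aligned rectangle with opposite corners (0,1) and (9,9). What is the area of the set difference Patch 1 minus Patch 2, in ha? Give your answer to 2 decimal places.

|Patch 1∩Patch 2|: x∈[6,8], y∈[1,5] → 2·4 = 8.
|Patch 1| = 10.
|Patch 1 ∖ Patch 2| = |Patch 1| − |Patch 1∩Patch 2| = 10 − 8 = 2.00.

2.00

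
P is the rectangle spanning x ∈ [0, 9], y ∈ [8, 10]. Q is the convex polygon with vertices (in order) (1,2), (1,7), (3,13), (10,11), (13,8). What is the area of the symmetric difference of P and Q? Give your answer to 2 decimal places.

|P| = 18, |Q| = 72.5, |P∩Q| = 14.6667.
|P △ Q| = |P| + |Q| − 2·|P∩Q| = 18 + 72.5 − 29.3333 = 61.17.

61.17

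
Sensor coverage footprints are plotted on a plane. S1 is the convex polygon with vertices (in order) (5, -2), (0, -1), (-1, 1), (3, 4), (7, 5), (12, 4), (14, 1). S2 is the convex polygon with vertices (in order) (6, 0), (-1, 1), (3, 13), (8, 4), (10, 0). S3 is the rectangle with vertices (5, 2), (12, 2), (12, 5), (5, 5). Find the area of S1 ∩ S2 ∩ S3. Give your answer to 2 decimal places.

9.20

The intersection is the polygon with vertices (7,5), (7.5,4.9), (8,4), (9,2), (5,2), (5,4.5).
By the shoelace formula its area is 9.20.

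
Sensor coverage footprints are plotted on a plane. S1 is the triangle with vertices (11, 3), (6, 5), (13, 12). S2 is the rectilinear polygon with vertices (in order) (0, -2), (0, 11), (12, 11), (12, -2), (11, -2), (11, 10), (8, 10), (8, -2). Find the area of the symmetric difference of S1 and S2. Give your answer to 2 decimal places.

128.40

|S1| = 24.5, |S2| = 120, |S1∩S2| = 8.05.
|S1 △ S2| = |S1| + |S2| − 2·|S1∩S2| = 24.5 + 120 − 16.1 = 128.40.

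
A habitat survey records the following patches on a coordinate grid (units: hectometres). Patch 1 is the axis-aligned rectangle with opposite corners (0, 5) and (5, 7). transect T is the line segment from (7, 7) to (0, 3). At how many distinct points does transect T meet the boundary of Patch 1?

The segment meets the boundary at (3.5,5), (5,5.857).

2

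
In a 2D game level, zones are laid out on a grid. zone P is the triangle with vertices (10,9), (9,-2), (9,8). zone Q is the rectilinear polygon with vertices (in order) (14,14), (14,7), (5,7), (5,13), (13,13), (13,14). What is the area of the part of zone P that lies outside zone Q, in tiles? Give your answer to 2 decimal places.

|zone P| = 5, |zone P∩zone Q| = 1.3182.
|zone P ∖ zone Q| = |zone P| − |zone P∩zone Q| = 5 − 1.3182 = 3.68.

3.68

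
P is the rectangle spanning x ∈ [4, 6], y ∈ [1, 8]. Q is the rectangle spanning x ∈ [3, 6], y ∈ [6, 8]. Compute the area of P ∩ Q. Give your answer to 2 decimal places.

|P∩Q|: x∈[4,6], y∈[6,8] → 2·2 = 4.

4.00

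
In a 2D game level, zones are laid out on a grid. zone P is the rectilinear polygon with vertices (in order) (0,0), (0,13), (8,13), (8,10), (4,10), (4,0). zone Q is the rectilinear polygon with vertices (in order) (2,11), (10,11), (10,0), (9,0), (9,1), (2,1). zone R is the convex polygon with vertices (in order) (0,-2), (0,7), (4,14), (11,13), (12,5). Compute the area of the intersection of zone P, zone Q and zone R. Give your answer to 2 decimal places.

The intersection is the polygon with vertices (4,10), (4,1), (2,1), (2,10.5), (2.286,11), (8,11), (8,10).
By the shoelace formula its area is 23.93.

23.93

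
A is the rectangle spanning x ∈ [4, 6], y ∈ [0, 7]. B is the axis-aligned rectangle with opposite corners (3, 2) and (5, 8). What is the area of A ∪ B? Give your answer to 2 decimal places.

21.00

By inclusion–exclusion:
Individual areas: |A| = 14, |B| = 12.
|A∩B|: x∈[4,5], y∈[2,7] → 1·5 = 5.
|A ∪ B| = 26 − 5 = 21.00.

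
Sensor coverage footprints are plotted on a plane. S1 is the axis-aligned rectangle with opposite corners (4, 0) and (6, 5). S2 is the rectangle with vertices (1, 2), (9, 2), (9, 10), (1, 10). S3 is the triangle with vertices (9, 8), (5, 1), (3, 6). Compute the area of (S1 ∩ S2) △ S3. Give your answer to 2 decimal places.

12.22

|S1 ∩ S2| = 6.
|(S1 ∩ S2) ∩ S3| = 5.3893.
|(S1 ∩ S2) △ S3| = 6 + 17 − 10.7786 = 12.22.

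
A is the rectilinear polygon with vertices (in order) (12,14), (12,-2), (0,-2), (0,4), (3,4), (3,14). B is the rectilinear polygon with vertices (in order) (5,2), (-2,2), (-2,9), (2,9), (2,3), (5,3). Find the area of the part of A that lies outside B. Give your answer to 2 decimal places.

155.00

|A| = 162, |A∩B| = 7.
|A ∖ B| = |A| − |A∩B| = 162 − 7 = 155.00.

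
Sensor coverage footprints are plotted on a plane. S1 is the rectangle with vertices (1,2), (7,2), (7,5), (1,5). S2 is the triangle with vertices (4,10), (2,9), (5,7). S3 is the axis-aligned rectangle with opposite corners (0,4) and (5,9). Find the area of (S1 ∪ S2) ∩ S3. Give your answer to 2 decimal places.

|S1 ∪ S2| = 21.5.
|(S1 ∪ S2) ∩ S3| = 6.33.

6.33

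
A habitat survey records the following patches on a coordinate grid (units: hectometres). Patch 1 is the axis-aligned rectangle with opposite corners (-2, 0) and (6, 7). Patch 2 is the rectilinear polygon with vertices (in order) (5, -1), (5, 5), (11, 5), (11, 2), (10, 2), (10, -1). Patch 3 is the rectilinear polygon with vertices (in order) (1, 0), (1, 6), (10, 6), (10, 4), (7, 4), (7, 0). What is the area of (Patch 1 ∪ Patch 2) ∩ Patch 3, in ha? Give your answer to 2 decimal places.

|Patch 1 ∪ Patch 2| = 84.
|(Patch 1 ∪ Patch 2) ∩ Patch 3| = 38.00.

38.00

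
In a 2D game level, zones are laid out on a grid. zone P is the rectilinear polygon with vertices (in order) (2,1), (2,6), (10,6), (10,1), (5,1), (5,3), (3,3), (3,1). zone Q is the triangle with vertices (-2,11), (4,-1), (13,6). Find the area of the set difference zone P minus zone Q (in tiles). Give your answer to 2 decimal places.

|zone P| = 36, |zone P∩zone Q| = 30.4286.
|zone P ∖ zone Q| = |zone P| − |zone P∩zone Q| = 36 − 30.4286 = 5.57.

5.57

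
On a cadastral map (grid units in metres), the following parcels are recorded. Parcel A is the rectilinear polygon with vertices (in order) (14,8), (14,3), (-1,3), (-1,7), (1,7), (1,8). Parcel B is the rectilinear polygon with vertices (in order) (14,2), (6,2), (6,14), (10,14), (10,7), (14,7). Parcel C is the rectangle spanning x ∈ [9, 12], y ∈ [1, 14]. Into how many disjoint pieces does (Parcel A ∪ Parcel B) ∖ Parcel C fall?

(Parcel A ∪ Parcel B) ∖ Parcel C splits into 2 disjoint pieces (area 12, area 69).

2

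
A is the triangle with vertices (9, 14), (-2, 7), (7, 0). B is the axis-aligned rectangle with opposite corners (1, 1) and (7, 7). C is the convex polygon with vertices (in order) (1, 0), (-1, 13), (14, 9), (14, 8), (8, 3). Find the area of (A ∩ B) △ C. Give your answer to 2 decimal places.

85.34

|A ∩ B| = 27.3571.
|(A ∩ B) ∩ C| = 25.2594.
|(A ∩ B) △ C| = 27.3571 + 108.5 − 50.5188 = 85.34.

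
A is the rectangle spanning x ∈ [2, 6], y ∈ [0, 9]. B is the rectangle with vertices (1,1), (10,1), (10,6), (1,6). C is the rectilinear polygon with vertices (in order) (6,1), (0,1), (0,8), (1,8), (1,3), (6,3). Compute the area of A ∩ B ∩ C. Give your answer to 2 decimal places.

The intersection is the polygon with vertices (2,1), (2,3), (6,3), (6,1).
By the shoelace formula its area is 8.00.

8.00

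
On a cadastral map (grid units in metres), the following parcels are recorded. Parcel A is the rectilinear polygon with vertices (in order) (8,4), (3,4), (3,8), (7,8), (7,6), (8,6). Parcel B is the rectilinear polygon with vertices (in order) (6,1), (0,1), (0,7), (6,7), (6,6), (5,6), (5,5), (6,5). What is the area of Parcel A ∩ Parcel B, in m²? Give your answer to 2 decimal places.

8.00

The intersection is the polygon with vertices (3,4), (3,7), (6,7), (6,6), (5,6), (5,5), (6,5), (6,4).
By the shoelace formula its area is 8.00.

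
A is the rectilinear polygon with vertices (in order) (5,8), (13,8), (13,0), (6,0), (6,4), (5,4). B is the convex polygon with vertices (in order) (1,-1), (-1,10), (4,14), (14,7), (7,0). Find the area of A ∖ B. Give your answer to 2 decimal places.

18.06

|A| = 60, |A∩B| = 41.9357.
|A ∖ B| = |A| − |A∩B| = 60 − 41.9357 = 18.06.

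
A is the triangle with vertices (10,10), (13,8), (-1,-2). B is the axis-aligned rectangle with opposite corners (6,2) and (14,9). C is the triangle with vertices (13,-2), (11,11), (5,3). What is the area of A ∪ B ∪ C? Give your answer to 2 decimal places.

By inclusion–exclusion:
Individual areas: |A| = 29, |B| = 56, |C| = 47.
|A∩B| = 18.5644.
|A∩C| = 15.6648.
|B∩C| = 32.6439.
|A∩B∩C| = 13.9563.
|A ∪ B ∪ C| = 132 − 66.8731 + 13.9563 = 79.08.

79.08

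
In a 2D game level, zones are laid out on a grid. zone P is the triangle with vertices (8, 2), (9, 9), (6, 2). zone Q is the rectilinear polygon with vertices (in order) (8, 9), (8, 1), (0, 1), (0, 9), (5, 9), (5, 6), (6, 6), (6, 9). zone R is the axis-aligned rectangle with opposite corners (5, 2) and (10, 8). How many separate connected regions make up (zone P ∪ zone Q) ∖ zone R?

3

(zone P ∪ zone Q) ∖ zone R splits into 3 disjoint pieces (area 0.1429, area 43, area 2).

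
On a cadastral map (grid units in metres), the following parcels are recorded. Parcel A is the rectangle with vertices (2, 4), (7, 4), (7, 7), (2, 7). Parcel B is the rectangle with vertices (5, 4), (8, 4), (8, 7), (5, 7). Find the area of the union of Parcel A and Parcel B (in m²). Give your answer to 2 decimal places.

18.00

By inclusion–exclusion:
Individual areas: |Parcel A| = 15, |Parcel B| = 9.
|Parcel A∩Parcel B|: x∈[5,7], y∈[4,7] → 2·3 = 6.
|Parcel A ∪ Parcel B| = 24 − 6 = 18.00.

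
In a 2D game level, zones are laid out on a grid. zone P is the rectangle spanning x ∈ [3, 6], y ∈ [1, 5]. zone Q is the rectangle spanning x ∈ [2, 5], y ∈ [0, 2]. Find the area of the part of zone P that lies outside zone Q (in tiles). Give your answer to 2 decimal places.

|zone P∩zone Q|: x∈[3,5], y∈[1,2] → 2·1 = 2.
|zone P| = 12.
|zone P ∖ zone Q| = |zone P| − |zone P∩zone Q| = 12 − 2 = 10.00.

10.00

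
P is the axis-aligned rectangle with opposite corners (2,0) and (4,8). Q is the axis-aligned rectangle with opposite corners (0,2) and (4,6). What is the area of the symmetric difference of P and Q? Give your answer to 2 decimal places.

|P∩Q|: x∈[2,4], y∈[2,6] → 2·4 = 8.
|P △ Q| = |P| + |Q| − 2·|P∩Q| = 16 + 16 − 16 = 16.00.

16.00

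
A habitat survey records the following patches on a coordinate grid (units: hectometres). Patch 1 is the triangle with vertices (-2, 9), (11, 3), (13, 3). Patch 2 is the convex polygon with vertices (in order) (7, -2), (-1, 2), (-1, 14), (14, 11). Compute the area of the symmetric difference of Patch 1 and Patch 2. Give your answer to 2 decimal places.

|Patch 1| = 6, |Patch 2| = 156, |Patch 1∩Patch 2| = 4.4849.
|Patch 1 △ Patch 2| = |Patch 1| + |Patch 2| − 2·|Patch 1∩Patch 2| = 6 + 156 − 8.9698 = 153.03.

153.03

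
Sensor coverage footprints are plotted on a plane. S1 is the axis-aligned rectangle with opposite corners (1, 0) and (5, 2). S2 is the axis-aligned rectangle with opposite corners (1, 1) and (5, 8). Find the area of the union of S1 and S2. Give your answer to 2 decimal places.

32.00

By inclusion–exclusion:
Individual areas: |S1| = 8, |S2| = 28.
|S1∩S2|: x∈[1,5], y∈[1,2] → 4·1 = 4.
|S1 ∪ S2| = 36 − 4 = 32.00.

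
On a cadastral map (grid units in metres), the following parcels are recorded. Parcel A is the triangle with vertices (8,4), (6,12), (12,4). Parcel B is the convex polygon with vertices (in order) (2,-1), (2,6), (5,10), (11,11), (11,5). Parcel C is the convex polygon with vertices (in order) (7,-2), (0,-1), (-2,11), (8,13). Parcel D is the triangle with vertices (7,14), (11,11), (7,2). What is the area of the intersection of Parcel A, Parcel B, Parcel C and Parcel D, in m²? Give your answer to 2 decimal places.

The intersection is the polygon with vertices (7.776,9.633), (7.526,5.895), (7,8), (7,10.333), (7.222,10.37).
By the shoelace formula its area is 2.24.

2.24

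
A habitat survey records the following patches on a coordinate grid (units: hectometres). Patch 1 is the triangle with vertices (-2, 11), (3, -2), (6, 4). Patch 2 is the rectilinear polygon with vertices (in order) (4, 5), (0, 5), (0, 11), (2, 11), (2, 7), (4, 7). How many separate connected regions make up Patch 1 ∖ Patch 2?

Patch 1 ∖ Patch 2 splits into 3 disjoint pieces (area 3.45, area 21.1731, area 0.1429).

3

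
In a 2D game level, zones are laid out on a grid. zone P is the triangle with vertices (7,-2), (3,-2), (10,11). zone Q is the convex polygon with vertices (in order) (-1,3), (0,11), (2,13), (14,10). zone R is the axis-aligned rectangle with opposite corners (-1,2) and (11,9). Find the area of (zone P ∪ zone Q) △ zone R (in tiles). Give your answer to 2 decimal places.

86.17

|zone P ∪ zone Q| = 95.6076.
|(zone P ∪ zone Q) ∩ zone R| = 46.7192.
|(zone P ∪ zone Q) △ zone R| = 95.6076 + 84 − 93.4383 = 86.17.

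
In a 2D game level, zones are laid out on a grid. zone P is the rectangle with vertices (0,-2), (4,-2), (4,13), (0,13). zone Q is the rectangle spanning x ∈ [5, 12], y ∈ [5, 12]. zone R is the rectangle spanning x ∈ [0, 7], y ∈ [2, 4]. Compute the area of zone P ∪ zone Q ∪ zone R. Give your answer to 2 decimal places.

By inclusion–exclusion:
Individual areas: |zone P| = 60, |zone Q| = 49, |zone R| = 14.
|zone P∩zone Q| = 0 (no overlap).
|zone P∩zone R|: x∈[0,4], y∈[2,4] → 4·2 = 8.
|zone Q∩zone R| = 0 (no overlap).
|zone P∩zone Q∩zone R| = 0.
|zone P ∪ zone Q ∪ zone R| = 123 − 8 + 0 = 115.00.

115.00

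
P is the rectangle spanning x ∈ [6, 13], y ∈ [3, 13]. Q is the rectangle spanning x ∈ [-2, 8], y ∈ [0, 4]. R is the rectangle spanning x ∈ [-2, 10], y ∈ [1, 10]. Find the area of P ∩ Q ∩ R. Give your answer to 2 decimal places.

The intersection is the polygon with vertices (6,4), (8,4), (8,3), (6,3).
By the shoelace formula its area is 2.00.

2.00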